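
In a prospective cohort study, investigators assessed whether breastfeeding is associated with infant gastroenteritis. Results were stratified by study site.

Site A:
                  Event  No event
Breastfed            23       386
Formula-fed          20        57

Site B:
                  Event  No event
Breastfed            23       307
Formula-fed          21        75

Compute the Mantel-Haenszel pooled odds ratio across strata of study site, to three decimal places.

OR_MH = Σ(aᵢdᵢ/nᵢ) / Σ(bᵢcᵢ/nᵢ), where nᵢ is the stratum total.
Stratum 1 (Site A): n = 486; a·d/n = 23·57/486 = 2.6975; b·c/n = 386·20/486 = 15.8848
Stratum 2 (Site B): n = 426; a·d/n = 23·75/426 = 4.0493; b·c/n = 307·21/426 = 15.1338
OR_MH = (2.6975 + 4.0493) / (15.8848 + 15.1338) = 6.7468 / 31.0186 = 0.21751

0.218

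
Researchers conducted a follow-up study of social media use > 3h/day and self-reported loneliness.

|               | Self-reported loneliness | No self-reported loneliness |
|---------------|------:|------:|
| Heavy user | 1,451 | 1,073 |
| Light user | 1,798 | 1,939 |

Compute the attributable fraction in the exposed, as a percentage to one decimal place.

16.3

Cells: a = 1451, b = 1073, c = 1798, d = 1939.
Risk in exposed = 1451/2524 = 0.57488; risk in unexposed = 1798/3737 = 0.48113.
RR = 0.57488/0.48113 = 1.19484
AR% = (RR − 1)/RR × 100 = (1.19484 − 1)/1.19484 × 100 = 16.3071%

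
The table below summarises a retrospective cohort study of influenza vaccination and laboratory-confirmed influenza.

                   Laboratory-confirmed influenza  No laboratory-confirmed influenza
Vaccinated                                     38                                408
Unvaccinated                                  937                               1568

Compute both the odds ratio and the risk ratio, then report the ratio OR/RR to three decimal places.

0.684

Cells: a = 38, b = 408, c = 937, d = 1568.
OR = (38·1568)/(408·937) = 59584/382296 = 0.15586
Risk in exposed = 38/446 = 0.08520; risk in unexposed = 937/2505 = 0.37405; RR = 0.22778
OR/RR = 0.15586 / 0.22778 = 0.68425
The outcome is not rare, so the OR lies further from 1 than the RR.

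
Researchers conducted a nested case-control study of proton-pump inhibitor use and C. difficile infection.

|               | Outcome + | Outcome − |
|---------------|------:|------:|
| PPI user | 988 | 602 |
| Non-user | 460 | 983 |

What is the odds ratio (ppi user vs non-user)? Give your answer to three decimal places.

3.507

Cells: a = 988, b = 602, c = 460, d = 983.
OR = (a·d)/(b·c) = (988 × 983) / (602 × 460) = 971204 / 276920 = 3.50716
The odds of C. difficile infection are about 3.51 times as high in the ppi user group.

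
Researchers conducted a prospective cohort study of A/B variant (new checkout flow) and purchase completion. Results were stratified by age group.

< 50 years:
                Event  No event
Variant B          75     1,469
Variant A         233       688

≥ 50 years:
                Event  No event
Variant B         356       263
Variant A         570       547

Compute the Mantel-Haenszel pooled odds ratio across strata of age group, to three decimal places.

OR_MH = Σ(aᵢdᵢ/nᵢ) / Σ(bᵢcᵢ/nᵢ), where nᵢ is the stratum total.
Stratum 1 (< 50 years): n = 2465; a·d/n = 75·688/2465 = 20.9331; b·c/n = 1469·233/2465 = 138.8548
Stratum 2 (≥ 50 years): n = 1736; a·d/n = 356·547/1736 = 112.1728; b·c/n = 263·570/1736 = 86.3537
OR_MH = (20.9331 + 112.1728) / (138.8548 + 86.3537) = 133.1059 / 225.2085 = 0.59103

0.591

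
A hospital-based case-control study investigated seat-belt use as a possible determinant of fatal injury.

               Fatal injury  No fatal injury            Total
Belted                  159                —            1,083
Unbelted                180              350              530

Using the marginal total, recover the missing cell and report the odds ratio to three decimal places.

0.335

The missing cell is in the exposed row: 1083 − 159 = 924.
So a = 159, b = 924, c = 180, d = 350.
OR = (a·d)/(b·c) = (159 × 350) / (924 × 180) = 55650 / 166320 = 0.33460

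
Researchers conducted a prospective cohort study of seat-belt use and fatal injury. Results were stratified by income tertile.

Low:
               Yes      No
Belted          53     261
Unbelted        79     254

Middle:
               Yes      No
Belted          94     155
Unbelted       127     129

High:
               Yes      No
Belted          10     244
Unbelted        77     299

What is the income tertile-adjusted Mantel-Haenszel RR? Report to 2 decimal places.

RR_MH = Σ(aᵢ·n₀ᵢ/nᵢ) / Σ(cᵢ·n₁ᵢ/nᵢ), with n₁ᵢ = aᵢ+bᵢ (exposed), n₀ᵢ = cᵢ+dᵢ (unexposed), nᵢ = n₁ᵢ+n₀ᵢ.
Stratum 1 (Low): n₁ = 314, n₀ = 333, n = 647; a·n₀/n = 53·333/647 = 27.2782; c·n₁/n = 79·314/647 = 38.3400
Stratum 2 (Middle): n₁ = 249, n₀ = 256, n = 505; a·n₀/n = 94·256/505 = 47.6515; c·n₁/n = 127·249/505 = 62.6198
Stratum 3 (High): n₁ = 254, n₀ = 376, n = 630; a·n₀/n = 10·376/630 = 5.9683; c·n₁/n = 77·254/630 = 31.0444
RR_MH = (27.2782 + 47.6515 + 5.9683) / (38.3400 + 62.6198 + 31.0444) = 80.8979 / 132.0043 = 0.61284

0.61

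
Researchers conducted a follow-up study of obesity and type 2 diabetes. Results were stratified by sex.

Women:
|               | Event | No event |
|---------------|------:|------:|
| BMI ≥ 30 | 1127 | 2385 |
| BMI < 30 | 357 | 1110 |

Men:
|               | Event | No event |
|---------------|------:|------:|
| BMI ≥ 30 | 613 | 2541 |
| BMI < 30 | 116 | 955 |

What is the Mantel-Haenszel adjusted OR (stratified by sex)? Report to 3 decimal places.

OR_MH = Σ(aᵢdᵢ/nᵢ) / Σ(bᵢcᵢ/nᵢ), where nᵢ is the stratum total.
Stratum 1 (Women): n = 4979; a·d/n = 1127·1110/4979 = 251.2492; b·c/n = 2385·357/4979 = 171.0072
Stratum 2 (Men): n = 4225; a·d/n = 613·955/4225 = 138.5598; b·c/n = 2541·116/4225 = 69.7647
OR_MH = (251.2492 + 138.5598) / (171.0072 + 69.7647) = 389.8090 / 240.7720 = 1.61900

1.619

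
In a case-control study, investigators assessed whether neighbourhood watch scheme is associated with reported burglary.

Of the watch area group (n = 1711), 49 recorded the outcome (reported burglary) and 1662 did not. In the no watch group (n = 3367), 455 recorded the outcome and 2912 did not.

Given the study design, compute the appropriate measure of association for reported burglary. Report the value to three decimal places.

0.189

From the description: a = 49, b = 1662, c = 455, d = 2912.
This is a case-control study: participants were sampled on outcome status, so risks in the source population cannot be estimated directly — relative risk is not valid here. The odds ratio is the appropriate measure.
OR = (a·d)/(b·c) = (49 × 2912) / (1662 × 455) = 142688 / 756210 = 0.18869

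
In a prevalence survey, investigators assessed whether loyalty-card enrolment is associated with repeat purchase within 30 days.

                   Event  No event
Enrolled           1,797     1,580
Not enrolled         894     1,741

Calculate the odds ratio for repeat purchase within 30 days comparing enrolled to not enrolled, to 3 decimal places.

Cells: a = 1797, b = 1580, c = 894, d = 1741.
OR = (a·d)/(b·c) = (1797 × 1741) / (1580 × 894) = 3128577 / 1412520 = 2.21489
The odds of repeat purchase within 30 days are about 2.21 times as high in the enrolled group.

2.215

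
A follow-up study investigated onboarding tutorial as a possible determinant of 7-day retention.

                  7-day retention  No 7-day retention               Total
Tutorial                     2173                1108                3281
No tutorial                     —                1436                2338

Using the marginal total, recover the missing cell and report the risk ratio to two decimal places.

The missing cell is in the unexposed row: 2338 − 1436 = 902.
So a = 2173, b = 1108, c = 902, d = 1436.
RR = [a/(a+b)] / [c/(c+d)] = (2173/3281) / (902/2338) = 0.66230/0.38580 = 1.71669

1.72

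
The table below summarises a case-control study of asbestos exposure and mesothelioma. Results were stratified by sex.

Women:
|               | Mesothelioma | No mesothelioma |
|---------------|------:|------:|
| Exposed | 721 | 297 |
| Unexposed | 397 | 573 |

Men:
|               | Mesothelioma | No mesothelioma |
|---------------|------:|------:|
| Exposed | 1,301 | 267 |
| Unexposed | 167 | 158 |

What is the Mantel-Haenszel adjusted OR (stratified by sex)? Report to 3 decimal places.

3.818

OR_MH = Σ(aᵢdᵢ/nᵢ) / Σ(bᵢcᵢ/nᵢ), where nᵢ is the stratum total.
Stratum 1 (Women): n = 1988; a·d/n = 721·573/1988 = 207.8134; b·c/n = 297·397/1988 = 59.3104
Stratum 2 (Men): n = 1893; a·d/n = 1301·158/1893 = 108.5885; b·c/n = 267·167/1893 = 23.5547
OR_MH = (207.8134 + 108.5885) / (59.3104 + 23.5547) = 316.4019 / 82.8650 = 3.81828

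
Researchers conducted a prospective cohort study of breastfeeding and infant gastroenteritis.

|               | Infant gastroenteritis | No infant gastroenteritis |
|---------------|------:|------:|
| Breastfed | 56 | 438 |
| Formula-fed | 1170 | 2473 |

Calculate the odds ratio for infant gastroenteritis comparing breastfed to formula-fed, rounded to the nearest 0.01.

0.27

Cells: a = 56, b = 438, c = 1170, d = 2473.
OR = (a·d)/(b·c) = (56 × 2473) / (438 × 1170) = 138488 / 512460 = 0.27024
Exposure is associated with lower odds of infant gastroenteritis (OR = 0.27 < 1).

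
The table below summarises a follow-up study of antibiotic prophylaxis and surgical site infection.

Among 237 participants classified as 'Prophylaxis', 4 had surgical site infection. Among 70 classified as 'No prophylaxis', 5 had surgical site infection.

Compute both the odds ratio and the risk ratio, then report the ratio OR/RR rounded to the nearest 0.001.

From the description: a = 4, b = 233, c = 5, d = 65.
OR = (4·65)/(233·5) = 260/1165 = 0.22318
Risk in exposed = 4/237 = 0.01688; risk in unexposed = 5/70 = 0.07143; RR = 0.23629
OR/RR = 0.22318 / 0.23629 = 0.94451
The outcome is rare in both groups, so OR ≈ RR (ratio near 1).

0.945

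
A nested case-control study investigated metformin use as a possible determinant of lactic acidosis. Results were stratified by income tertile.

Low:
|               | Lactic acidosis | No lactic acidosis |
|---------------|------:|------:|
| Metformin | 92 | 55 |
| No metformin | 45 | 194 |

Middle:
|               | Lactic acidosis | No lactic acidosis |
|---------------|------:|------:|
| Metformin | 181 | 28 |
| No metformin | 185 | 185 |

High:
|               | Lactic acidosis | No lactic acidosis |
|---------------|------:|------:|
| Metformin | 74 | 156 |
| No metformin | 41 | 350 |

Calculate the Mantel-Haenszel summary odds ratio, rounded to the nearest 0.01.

5.68

OR_MH = Σ(aᵢdᵢ/nᵢ) / Σ(bᵢcᵢ/nᵢ), where nᵢ is the stratum total.
Stratum 1 (Low): n = 386; a·d/n = 92·194/386 = 46.2383; b·c/n = 55·45/386 = 6.4119
Stratum 2 (Middle): n = 579; a·d/n = 181·185/579 = 57.8325; b·c/n = 28·185/579 = 8.9465
Stratum 3 (High): n = 621; a·d/n = 74·350/621 = 41.7069; b·c/n = 156·41/621 = 10.2995
OR_MH = (46.2383 + 57.8325 + 41.7069) / (6.4119 + 8.9465 + 10.2995) = 145.7777 / 25.6579 = 5.68159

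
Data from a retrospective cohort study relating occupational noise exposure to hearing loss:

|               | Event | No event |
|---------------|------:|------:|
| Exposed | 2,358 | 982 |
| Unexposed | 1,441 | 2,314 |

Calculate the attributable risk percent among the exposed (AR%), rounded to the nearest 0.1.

Cells: a = 2358, b = 982, c = 1441, d = 2314.
Risk in exposed = 2358/3340 = 0.70599; risk in unexposed = 1441/3755 = 0.38375.
RR = 0.70599/0.38375 = 1.83968
AR% = (RR − 1)/RR × 100 = (1.83968 − 1)/1.83968 × 100 = 45.6428%

45.6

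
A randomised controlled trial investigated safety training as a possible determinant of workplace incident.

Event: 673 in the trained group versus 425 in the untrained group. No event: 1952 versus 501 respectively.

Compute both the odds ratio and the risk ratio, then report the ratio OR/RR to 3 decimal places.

From the description: a = 673, b = 1952, c = 425, d = 501.
OR = (673·501)/(1952·425) = 337173/829600 = 0.40643
Risk in exposed = 673/2625 = 0.25638; risk in unexposed = 425/926 = 0.45896; RR = 0.55861
OR/RR = 0.40643 / 0.55861 = 0.72757
The outcome is not rare, so the OR lies further from 1 than the RR.

0.728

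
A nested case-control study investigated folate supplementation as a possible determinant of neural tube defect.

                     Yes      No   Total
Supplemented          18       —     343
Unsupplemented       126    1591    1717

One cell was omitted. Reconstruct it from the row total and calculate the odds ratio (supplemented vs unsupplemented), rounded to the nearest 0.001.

0.699

The missing cell is in the exposed row: 343 − 18 = 325.
So a = 18, b = 325, c = 126, d = 1591.
OR = (a·d)/(b·c) = (18 × 1591) / (325 × 126) = 28638 / 40950 = 0.69934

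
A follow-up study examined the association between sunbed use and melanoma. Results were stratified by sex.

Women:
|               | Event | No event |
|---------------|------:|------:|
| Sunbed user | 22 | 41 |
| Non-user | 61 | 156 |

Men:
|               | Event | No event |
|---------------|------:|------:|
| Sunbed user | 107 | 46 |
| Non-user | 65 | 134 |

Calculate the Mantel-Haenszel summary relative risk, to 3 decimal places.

1.847

RR_MH = Σ(aᵢ·n₀ᵢ/nᵢ) / Σ(cᵢ·n₁ᵢ/nᵢ), with n₁ᵢ = aᵢ+bᵢ (exposed), n₀ᵢ = cᵢ+dᵢ (unexposed), nᵢ = n₁ᵢ+n₀ᵢ.
Stratum 1 (Women): n₁ = 63, n₀ = 217, n = 280; a·n₀/n = 22·217/280 = 17.0500; c·n₁/n = 61·63/280 = 13.7250
Stratum 2 (Men): n₁ = 153, n₀ = 199, n = 352; a·n₀/n = 107·199/352 = 60.4915; c·n₁/n = 65·153/352 = 28.2528
RR_MH = (17.0500 + 60.4915) / (13.7250 + 28.2528) = 77.5415 / 41.9778 = 1.84720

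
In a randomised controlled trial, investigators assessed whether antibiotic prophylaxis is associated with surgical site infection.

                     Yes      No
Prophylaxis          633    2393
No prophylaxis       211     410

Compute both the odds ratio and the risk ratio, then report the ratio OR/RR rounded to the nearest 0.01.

0.83

Cells: a = 633, b = 2393, c = 211, d = 410.
OR = (633·410)/(2393·211) = 259530/504923 = 0.51400
Risk in exposed = 633/3026 = 0.20919; risk in unexposed = 211/621 = 0.33977; RR = 0.61566
OR/RR = 0.51400 / 0.61566 = 0.83487
The outcome is not rare, so the OR lies further from 1 than the RR.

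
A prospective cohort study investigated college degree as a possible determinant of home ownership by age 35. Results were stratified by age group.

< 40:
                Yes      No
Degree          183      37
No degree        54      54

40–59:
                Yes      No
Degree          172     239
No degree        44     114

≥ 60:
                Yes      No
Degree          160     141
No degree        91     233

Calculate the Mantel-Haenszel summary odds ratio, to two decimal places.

OR_MH = Σ(aᵢdᵢ/nᵢ) / Σ(bᵢcᵢ/nᵢ), where nᵢ is the stratum total.
Stratum 1 (< 40): n = 328; a·d/n = 183·54/328 = 30.1280; b·c/n = 37·54/328 = 6.0915
Stratum 2 (40–59): n = 569; a·d/n = 172·114/569 = 34.4605; b·c/n = 239·44/569 = 18.4815
Stratum 3 (≥ 60): n = 625; a·d/n = 160·233/625 = 59.6480; b·c/n = 141·91/625 = 20.5296
OR_MH = (30.1280 + 34.4605 + 59.6480) / (6.0915 + 18.4815 + 20.5296) = 124.2365 / 45.1026 = 2.75453

2.75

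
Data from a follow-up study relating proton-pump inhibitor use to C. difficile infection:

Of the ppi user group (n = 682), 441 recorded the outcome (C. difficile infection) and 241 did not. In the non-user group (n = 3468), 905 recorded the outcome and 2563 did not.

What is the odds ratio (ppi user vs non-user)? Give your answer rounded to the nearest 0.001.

From the description: a = 441, b = 241, c = 905, d = 2563.
OR = (a·d)/(b·c) = (441 × 2563) / (241 × 905) = 1130283 / 218105 = 5.18229
The odds of C. difficile infection are about 5.18 times as high in the ppi user group.

5.182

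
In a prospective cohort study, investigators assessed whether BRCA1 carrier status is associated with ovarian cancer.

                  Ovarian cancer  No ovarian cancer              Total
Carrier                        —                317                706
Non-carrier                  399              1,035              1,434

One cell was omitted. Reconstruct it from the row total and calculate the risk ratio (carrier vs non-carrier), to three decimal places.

The missing cell is in the exposed row: 706 − 317 = 389.
So a = 389, b = 317, c = 399, d = 1035.
RR = [a/(a+b)] / [c/(c+d)] = (389/706) / (399/1434) = 0.55099/0.27824 = 1.98026

1.980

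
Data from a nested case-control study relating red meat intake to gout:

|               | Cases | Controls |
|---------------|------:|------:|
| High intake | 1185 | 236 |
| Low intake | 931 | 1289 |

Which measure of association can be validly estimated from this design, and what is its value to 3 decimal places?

6.952

Cells: a = 1185, b = 236, c = 931, d = 1289.
This is a nested case-control study: participants were sampled on outcome status, so risks in the source population cannot be estimated directly — relative risk is not valid here. The odds ratio is the appropriate measure.
OR = (a·d)/(b·c) = (1185 × 1289) / (236 × 931) = 1527465 / 219716 = 6.95200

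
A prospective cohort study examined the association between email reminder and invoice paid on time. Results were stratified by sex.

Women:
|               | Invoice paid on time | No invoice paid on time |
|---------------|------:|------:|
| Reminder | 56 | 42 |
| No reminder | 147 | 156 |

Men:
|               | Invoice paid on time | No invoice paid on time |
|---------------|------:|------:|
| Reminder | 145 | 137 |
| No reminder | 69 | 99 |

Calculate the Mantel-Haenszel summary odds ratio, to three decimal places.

1.475

OR_MH = Σ(aᵢdᵢ/nᵢ) / Σ(bᵢcᵢ/nᵢ), where nᵢ is the stratum total.
Stratum 1 (Women): n = 401; a·d/n = 56·156/401 = 21.7855; b·c/n = 42·147/401 = 15.3965
Stratum 2 (Men): n = 450; a·d/n = 145·99/450 = 31.9000; b·c/n = 137·69/450 = 21.0067
OR_MH = (21.7855 + 31.9000) / (15.3965 + 21.0067) = 53.6855 / 36.4032 = 1.47475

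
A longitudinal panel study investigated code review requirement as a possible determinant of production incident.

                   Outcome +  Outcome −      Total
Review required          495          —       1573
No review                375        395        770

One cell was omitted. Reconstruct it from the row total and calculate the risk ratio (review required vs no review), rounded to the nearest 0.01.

0.65

The missing cell is in the exposed row: 1573 − 495 = 1078.
So a = 495, b = 1078, c = 375, d = 395.
RR = [a/(a+b)] / [c/(c+d)] = (495/1573) / (375/770) = 0.31469/0.48701 = 0.64615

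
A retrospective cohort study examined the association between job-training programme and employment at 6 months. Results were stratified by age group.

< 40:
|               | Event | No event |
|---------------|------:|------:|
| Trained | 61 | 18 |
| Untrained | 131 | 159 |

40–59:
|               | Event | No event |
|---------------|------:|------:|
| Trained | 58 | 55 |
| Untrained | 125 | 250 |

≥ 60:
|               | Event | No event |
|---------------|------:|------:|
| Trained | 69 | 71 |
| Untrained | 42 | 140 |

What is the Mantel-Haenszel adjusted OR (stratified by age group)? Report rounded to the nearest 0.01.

OR_MH = Σ(aᵢdᵢ/nᵢ) / Σ(bᵢcᵢ/nᵢ), where nᵢ is the stratum total.
Stratum 1 (< 40): n = 369; a·d/n = 61·159/369 = 26.2846; b·c/n = 18·131/369 = 6.3902
Stratum 2 (40–59): n = 488; a·d/n = 58·250/488 = 29.7131; b·c/n = 55·125/488 = 14.0881
Stratum 3 (≥ 60): n = 322; a·d/n = 69·140/322 = 30.0000; b·c/n = 71·42/322 = 9.2609
OR_MH = (26.2846 + 29.7131 + 30.0000) / (6.3902 + 14.0881 + 9.2609) = 85.9977 / 29.7392 = 2.89172

2.89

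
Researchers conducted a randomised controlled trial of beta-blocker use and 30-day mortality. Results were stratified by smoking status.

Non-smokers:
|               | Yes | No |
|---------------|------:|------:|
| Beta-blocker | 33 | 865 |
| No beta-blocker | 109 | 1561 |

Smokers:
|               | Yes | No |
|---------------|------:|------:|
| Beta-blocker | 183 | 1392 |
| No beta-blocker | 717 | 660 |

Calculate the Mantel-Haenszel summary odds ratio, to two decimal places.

OR_MH = Σ(aᵢdᵢ/nᵢ) / Σ(bᵢcᵢ/nᵢ), where nᵢ is the stratum total.
Stratum 1 (Non-smokers): n = 2568; a·d/n = 33·1561/2568 = 20.0596; b·c/n = 865·109/2568 = 36.7153
Stratum 2 (Smokers): n = 2952; a·d/n = 183·660/2952 = 40.9146; b·c/n = 1392·717/2952 = 338.0976
OR_MH = (20.0596 + 40.9146) / (36.7153 + 338.0976) = 60.9742 / 374.8129 = 0.16268

0.16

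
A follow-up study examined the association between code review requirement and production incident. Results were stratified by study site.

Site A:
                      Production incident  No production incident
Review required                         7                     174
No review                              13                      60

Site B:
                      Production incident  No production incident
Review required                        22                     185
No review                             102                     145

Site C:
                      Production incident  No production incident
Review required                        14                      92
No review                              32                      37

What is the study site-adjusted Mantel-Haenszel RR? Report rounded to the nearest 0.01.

0.26

RR_MH = Σ(aᵢ·n₀ᵢ/nᵢ) / Σ(cᵢ·n₁ᵢ/nᵢ), with n₁ᵢ = aᵢ+bᵢ (exposed), n₀ᵢ = cᵢ+dᵢ (unexposed), nᵢ = n₁ᵢ+n₀ᵢ.
Stratum 1 (Site A): n₁ = 181, n₀ = 73, n = 254; a·n₀/n = 7·73/254 = 2.0118; c·n₁/n = 13·181/254 = 9.2638
Stratum 2 (Site B): n₁ = 207, n₀ = 247, n = 454; a·n₀/n = 22·247/454 = 11.9692; c·n₁/n = 102·207/454 = 46.5066
Stratum 3 (Site C): n₁ = 106, n₀ = 69, n = 175; a·n₀/n = 14·69/175 = 5.5200; c·n₁/n = 32·106/175 = 19.3829
RR_MH = (2.0118 + 11.9692 + 5.5200) / (9.2638 + 46.5066 + 19.3829) = 19.5010 / 75.1532 = 0.25948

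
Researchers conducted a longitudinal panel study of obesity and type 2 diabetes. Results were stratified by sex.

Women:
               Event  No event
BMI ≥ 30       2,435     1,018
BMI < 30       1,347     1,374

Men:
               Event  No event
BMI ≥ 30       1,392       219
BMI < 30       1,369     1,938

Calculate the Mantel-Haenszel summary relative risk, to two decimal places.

1.67

RR_MH = Σ(aᵢ·n₀ᵢ/nᵢ) / Σ(cᵢ·n₁ᵢ/nᵢ), with n₁ᵢ = aᵢ+bᵢ (exposed), n₀ᵢ = cᵢ+dᵢ (unexposed), nᵢ = n₁ᵢ+n₀ᵢ.
Stratum 1 (Women): n₁ = 3453, n₀ = 2721, n = 6174; a·n₀/n = 2435·2721/6174 = 1073.1511; c·n₁/n = 1347·3453/6174 = 753.3513
Stratum 2 (Men): n₁ = 1611, n₀ = 3307, n = 4918; a·n₀/n = 1392·3307/4918 = 936.0195; c·n₁/n = 1369·1611/4918 = 448.4463
RR_MH = (1073.1511 + 936.0195) / (753.3513 + 448.4463) = 2009.1706 / 1201.7976 = 1.67180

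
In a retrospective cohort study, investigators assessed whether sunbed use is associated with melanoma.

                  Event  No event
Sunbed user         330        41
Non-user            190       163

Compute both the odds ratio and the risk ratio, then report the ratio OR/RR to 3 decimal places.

Cells: a = 330, b = 41, c = 190, d = 163.
OR = (330·163)/(41·190) = 53790/7790 = 6.90501
Risk in exposed = 330/371 = 0.88949; risk in unexposed = 190/353 = 0.53824; RR = 1.65257
OR/RR = 6.90501 / 1.65257 = 4.17833
The outcome is not rare, so the OR lies further from 1 than the RR.

4.178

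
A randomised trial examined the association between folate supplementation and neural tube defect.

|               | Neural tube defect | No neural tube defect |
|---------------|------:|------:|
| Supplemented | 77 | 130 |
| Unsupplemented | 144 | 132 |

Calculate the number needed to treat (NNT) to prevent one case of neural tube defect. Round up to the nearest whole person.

7

Risk in treated group = 77/207 = 0.37198; risk in control = 144/276 = 0.52174.
Absolute risk reduction = 0.52174 − 0.37198 = 0.14976
NNT = 1 / ARR = 1 / 0.14976 = 6.677 → round up → 7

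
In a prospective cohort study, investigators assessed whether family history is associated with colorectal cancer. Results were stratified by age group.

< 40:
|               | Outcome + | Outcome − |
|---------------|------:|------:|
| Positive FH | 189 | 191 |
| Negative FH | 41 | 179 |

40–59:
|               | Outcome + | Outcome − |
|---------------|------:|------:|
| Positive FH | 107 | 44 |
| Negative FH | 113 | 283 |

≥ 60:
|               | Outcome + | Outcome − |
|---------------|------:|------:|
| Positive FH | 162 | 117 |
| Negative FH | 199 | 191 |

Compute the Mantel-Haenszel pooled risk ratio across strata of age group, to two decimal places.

1.72

RR_MH = Σ(aᵢ·n₀ᵢ/nᵢ) / Σ(cᵢ·n₁ᵢ/nᵢ), with n₁ᵢ = aᵢ+bᵢ (exposed), n₀ᵢ = cᵢ+dᵢ (unexposed), nᵢ = n₁ᵢ+n₀ᵢ.
Stratum 1 (< 40): n₁ = 380, n₀ = 220, n = 600; a·n₀/n = 189·220/600 = 69.3000; c·n₁/n = 41·380/600 = 25.9667
Stratum 2 (40–59): n₁ = 151, n₀ = 396, n = 547; a·n₀/n = 107·396/547 = 77.4625; c·n₁/n = 113·151/547 = 31.1938
Stratum 3 (≥ 60): n₁ = 279, n₀ = 390, n = 669; a·n₀/n = 162·390/669 = 94.4395; c·n₁/n = 199·279/669 = 82.9910
RR_MH = (69.3000 + 77.4625 + 94.4395) / (25.9667 + 31.1938 + 82.9910) = 241.2020 / 140.1515 = 1.72101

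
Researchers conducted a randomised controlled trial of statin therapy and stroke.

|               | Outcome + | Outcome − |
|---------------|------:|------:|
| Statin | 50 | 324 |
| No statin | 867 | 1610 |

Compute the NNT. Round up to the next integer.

Risk in treated group = 50/374 = 0.13369; risk in control = 867/2477 = 0.35002.
Absolute risk reduction = 0.35002 − 0.13369 = 0.21633
NNT = 1 / ARR = 1 / 0.21633 = 4.623 → round up → 5

5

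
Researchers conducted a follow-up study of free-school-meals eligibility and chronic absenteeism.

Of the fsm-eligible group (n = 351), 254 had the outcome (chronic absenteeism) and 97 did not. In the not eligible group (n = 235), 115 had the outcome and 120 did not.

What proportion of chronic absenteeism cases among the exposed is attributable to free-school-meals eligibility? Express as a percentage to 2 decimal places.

32.38

From the description: a = 254, b = 97, c = 115, d = 120.
Risk in exposed = 254/351 = 0.72365; risk in unexposed = 115/235 = 0.48936.
RR = 0.72365/0.48936 = 1.47876
AR% = (RR − 1)/RR × 100 = (1.47876 − 1)/1.47876 × 100 = 32.3756%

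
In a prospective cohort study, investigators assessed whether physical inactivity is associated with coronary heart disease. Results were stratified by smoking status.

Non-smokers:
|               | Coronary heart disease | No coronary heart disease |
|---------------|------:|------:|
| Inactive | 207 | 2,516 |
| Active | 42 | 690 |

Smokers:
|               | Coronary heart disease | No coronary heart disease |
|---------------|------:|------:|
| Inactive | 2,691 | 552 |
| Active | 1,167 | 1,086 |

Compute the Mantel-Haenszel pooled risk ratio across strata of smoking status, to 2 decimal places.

RR_MH = Σ(aᵢ·n₀ᵢ/nᵢ) / Σ(cᵢ·n₁ᵢ/nᵢ), with n₁ᵢ = aᵢ+bᵢ (exposed), n₀ᵢ = cᵢ+dᵢ (unexposed), nᵢ = n₁ᵢ+n₀ᵢ.
Stratum 1 (Non-smokers): n₁ = 2723, n₀ = 732, n = 3455; a·n₀/n = 207·732/3455 = 43.8564; c·n₁/n = 42·2723/3455 = 33.1016
Stratum 2 (Smokers): n₁ = 3243, n₀ = 2253, n = 5496; a·n₀/n = 2691·2253/5496 = 1103.1337; c·n₁/n = 1167·3243/5496 = 688.6064
RR_MH = (43.8564 + 1103.1337) / (33.1016 + 688.6064) = 1146.9902 / 721.7080 = 1.58927

1.59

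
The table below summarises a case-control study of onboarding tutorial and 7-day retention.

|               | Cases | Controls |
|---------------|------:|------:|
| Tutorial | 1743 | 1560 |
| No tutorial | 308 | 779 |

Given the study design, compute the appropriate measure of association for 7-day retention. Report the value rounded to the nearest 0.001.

Cells: a = 1743, b = 1560, c = 308, d = 779.
This is a case-control study: participants were sampled on outcome status, so risks in the source population cannot be estimated directly — relative risk is not valid here. The odds ratio is the appropriate measure.
OR = (a·d)/(b·c) = (1743 × 779) / (1560 × 308) = 1357797 / 480480 = 2.82592

2.826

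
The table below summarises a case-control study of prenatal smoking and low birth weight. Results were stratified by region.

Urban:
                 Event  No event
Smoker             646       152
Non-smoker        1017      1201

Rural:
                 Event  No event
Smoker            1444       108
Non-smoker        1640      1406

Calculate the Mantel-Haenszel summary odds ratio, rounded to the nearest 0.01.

OR_MH = Σ(aᵢdᵢ/nᵢ) / Σ(bᵢcᵢ/nᵢ), where nᵢ is the stratum total.
Stratum 1 (Urban): n = 3016; a·d/n = 646·1201/3016 = 257.2434; b·c/n = 152·1017/3016 = 51.2546
Stratum 2 (Rural): n = 4598; a·d/n = 1444·1406/4598 = 441.5537; b·c/n = 108·1640/4598 = 38.5211
OR_MH = (257.2434 + 441.5537) / (51.2546 + 38.5211) = 698.7971 / 89.7757 = 7.78381

7.78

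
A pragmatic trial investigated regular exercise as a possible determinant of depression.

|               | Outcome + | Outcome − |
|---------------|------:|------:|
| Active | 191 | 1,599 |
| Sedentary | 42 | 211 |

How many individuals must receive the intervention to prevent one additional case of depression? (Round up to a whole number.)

17

Risk in treated group = 191/1790 = 0.10670; risk in control = 42/253 = 0.16601.
Absolute risk reduction = 0.16601 − 0.10670 = 0.05930
NNT = 1 / ARR = 1 / 0.05930 = 16.862 → round up → 17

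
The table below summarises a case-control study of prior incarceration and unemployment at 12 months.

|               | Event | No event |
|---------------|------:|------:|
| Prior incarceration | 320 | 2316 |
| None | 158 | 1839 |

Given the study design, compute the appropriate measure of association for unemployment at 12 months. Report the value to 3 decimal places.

Cells: a = 320, b = 2316, c = 158, d = 1839.
This is a case-control study: participants were sampled on outcome status, so risks in the source population cannot be estimated directly — relative risk is not valid here. The odds ratio is the appropriate measure.
OR = (a·d)/(b·c) = (320 × 1839) / (2316 × 158) = 588480 / 365928 = 1.60819

1.608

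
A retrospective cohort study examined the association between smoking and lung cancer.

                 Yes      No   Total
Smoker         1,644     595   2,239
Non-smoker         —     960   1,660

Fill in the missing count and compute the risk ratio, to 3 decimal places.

1.741

The missing cell is in the unexposed row: 1660 − 960 = 700.
So a = 1644, b = 595, c = 700, d = 960.
RR = [a/(a+b)] / [c/(c+d)] = (1644/2239) / (700/1660) = 0.73426/0.42169 = 1.74124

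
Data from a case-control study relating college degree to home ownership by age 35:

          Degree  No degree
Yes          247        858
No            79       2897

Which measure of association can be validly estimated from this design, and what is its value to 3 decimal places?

Reading the table with exposure as columns: a = 247 (Degree, case), b = 79 (Degree, non-case), c = 858 (No degree, case), d = 2897.
This is a case-control study: participants were sampled on outcome status, so risks in the source population cannot be estimated directly — relative risk is not valid here. The odds ratio is the appropriate measure.
OR = (a·d)/(b·c) = (247 × 2897) / (79 × 858) = 715559 / 67782 = 10.55677

10.557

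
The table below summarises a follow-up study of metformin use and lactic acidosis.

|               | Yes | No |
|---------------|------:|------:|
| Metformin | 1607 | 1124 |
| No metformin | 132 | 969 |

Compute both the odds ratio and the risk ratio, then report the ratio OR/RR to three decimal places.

2.138

Cells: a = 1607, b = 1124, c = 132, d = 969.
OR = (1607·969)/(1124·132) = 1557183/148368 = 10.49541
Risk in exposed = 1607/2731 = 0.58843; risk in unexposed = 132/1101 = 0.11989; RR = 4.90803
OR/RR = 10.49541 / 4.90803 = 2.13841
The outcome is not rare, so the OR lies further from 1 than the RR.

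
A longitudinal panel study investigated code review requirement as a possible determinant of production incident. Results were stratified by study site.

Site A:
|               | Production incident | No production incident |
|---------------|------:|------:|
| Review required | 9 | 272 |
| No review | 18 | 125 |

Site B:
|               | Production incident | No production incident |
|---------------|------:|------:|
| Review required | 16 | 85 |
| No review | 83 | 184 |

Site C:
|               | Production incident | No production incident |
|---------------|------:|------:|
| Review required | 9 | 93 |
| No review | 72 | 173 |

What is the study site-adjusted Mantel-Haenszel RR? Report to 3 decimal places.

0.376

RR_MH = Σ(aᵢ·n₀ᵢ/nᵢ) / Σ(cᵢ·n₁ᵢ/nᵢ), with n₁ᵢ = aᵢ+bᵢ (exposed), n₀ᵢ = cᵢ+dᵢ (unexposed), nᵢ = n₁ᵢ+n₀ᵢ.
Stratum 1 (Site A): n₁ = 281, n₀ = 143, n = 424; a·n₀/n = 9·143/424 = 3.0354; c·n₁/n = 18·281/424 = 11.9292
Stratum 2 (Site B): n₁ = 101, n₀ = 267, n = 368; a·n₀/n = 16·267/368 = 11.6087; c·n₁/n = 83·101/368 = 22.7799
Stratum 3 (Site C): n₁ = 102, n₀ = 245, n = 347; a·n₀/n = 9·245/347 = 6.3545; c·n₁/n = 72·102/347 = 21.1643
RR_MH = (3.0354 + 11.6087 + 6.3545) / (11.9292 + 22.7799 + 21.1643) = 20.9985 / 55.8734 = 0.37582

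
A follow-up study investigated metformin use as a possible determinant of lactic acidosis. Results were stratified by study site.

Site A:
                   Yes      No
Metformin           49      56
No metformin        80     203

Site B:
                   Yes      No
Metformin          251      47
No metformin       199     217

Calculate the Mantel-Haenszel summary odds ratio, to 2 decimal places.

OR_MH = Σ(aᵢdᵢ/nᵢ) / Σ(bᵢcᵢ/nᵢ), where nᵢ is the stratum total.
Stratum 1 (Site A): n = 388; a·d/n = 49·203/388 = 25.6366; b·c/n = 56·80/388 = 11.5464
Stratum 2 (Site B): n = 714; a·d/n = 251·217/714 = 76.2843; b·c/n = 47·199/714 = 13.0994
OR_MH = (25.6366 + 76.2843) / (11.5464 + 13.0994) = 101.9209 / 24.6458 = 4.13542

4.14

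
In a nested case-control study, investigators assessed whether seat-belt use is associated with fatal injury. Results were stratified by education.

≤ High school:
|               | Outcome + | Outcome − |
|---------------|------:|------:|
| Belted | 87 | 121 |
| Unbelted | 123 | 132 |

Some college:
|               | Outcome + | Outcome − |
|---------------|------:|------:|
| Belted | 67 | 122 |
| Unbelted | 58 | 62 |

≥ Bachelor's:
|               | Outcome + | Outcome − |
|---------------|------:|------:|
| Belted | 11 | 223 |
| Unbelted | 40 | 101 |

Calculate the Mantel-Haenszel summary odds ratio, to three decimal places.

0.523

OR_MH = Σ(aᵢdᵢ/nᵢ) / Σ(bᵢcᵢ/nᵢ), where nᵢ is the stratum total.
Stratum 1 (≤ High school): n = 463; a·d/n = 87·132/463 = 24.8035; b·c/n = 121·123/463 = 32.1447
Stratum 2 (Some college): n = 309; a·d/n = 67·62/309 = 13.4434; b·c/n = 122·58/309 = 22.8997
Stratum 3 (≥ Bachelor's): n = 375; a·d/n = 11·101/375 = 2.9627; b·c/n = 223·40/375 = 23.7867
OR_MH = (24.8035 + 13.4434 + 2.9627) / (32.1447 + 22.8997 + 23.7867) = 41.2095 / 78.8311 = 0.52276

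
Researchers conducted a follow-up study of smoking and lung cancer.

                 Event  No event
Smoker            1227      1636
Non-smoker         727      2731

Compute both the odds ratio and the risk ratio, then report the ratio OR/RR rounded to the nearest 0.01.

Cells: a = 1227, b = 1636, c = 727, d = 2731.
OR = (1227·2731)/(1636·727) = 3350937/1189372 = 2.81740
Risk in exposed = 1227/2863 = 0.42857; risk in unexposed = 727/3458 = 0.21024; RR = 2.03851
OR/RR = 2.81740 / 2.03851 = 1.38209
The outcome is not rare, so the OR lies further from 1 than the RR.

1.38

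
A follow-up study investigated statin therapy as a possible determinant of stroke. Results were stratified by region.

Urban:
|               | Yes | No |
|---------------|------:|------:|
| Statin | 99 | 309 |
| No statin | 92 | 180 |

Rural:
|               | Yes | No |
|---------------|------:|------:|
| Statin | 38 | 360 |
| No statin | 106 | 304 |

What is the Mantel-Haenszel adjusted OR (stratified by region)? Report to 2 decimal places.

OR_MH = Σ(aᵢdᵢ/nᵢ) / Σ(bᵢcᵢ/nᵢ), where nᵢ is the stratum total.
Stratum 1 (Urban): n = 680; a·d/n = 99·180/680 = 26.2059; b·c/n = 309·92/680 = 41.8059
Stratum 2 (Rural): n = 808; a·d/n = 38·304/808 = 14.2970; b·c/n = 360·106/808 = 47.2277
OR_MH = (26.2059 + 14.2970) / (41.8059 + 47.2277) = 40.5029 / 89.0336 = 0.45492

0.45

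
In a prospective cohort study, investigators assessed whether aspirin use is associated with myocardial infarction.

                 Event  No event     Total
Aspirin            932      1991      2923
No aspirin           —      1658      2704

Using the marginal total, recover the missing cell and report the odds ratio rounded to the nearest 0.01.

The missing cell is in the unexposed row: 2704 − 1658 = 1046.
So a = 932, b = 1991, c = 1046, d = 1658.
OR = (a·d)/(b·c) = (932 × 1658) / (1991 × 1046) = 1545256 / 2082586 = 0.74199

0.74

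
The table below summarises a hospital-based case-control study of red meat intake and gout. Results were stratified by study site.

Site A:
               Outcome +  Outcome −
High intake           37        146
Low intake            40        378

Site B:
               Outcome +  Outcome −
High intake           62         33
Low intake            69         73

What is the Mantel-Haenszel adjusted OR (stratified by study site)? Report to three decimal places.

2.192

OR_MH = Σ(aᵢdᵢ/nᵢ) / Σ(bᵢcᵢ/nᵢ), where nᵢ is the stratum total.
Stratum 1 (Site A): n = 601; a·d/n = 37·378/601 = 23.2712; b·c/n = 146·40/601 = 9.7171
Stratum 2 (Site B): n = 237; a·d/n = 62·73/237 = 19.0970; b·c/n = 33·69/237 = 9.6076
OR_MH = (23.2712 + 19.0970) / (9.7171 + 9.6076) = 42.3683 / 19.3247 = 2.19244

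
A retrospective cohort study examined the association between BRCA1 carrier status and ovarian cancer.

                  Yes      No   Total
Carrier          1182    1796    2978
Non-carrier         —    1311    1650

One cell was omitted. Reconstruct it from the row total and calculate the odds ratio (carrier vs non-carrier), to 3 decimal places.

2.545

The missing cell is in the unexposed row: 1650 − 1311 = 339.
So a = 1182, b = 1796, c = 339, d = 1311.
OR = (a·d)/(b·c) = (1182 × 1311) / (1796 × 339) = 1549602 / 608844 = 2.54515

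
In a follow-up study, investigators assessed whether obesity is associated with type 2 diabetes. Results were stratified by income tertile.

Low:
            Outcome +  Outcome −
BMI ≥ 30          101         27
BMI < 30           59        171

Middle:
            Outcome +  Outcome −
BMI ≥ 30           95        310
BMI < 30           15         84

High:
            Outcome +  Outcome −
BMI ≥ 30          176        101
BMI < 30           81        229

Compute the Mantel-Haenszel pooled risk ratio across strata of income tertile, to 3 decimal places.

RR_MH = Σ(aᵢ·n₀ᵢ/nᵢ) / Σ(cᵢ·n₁ᵢ/nᵢ), with n₁ᵢ = aᵢ+bᵢ (exposed), n₀ᵢ = cᵢ+dᵢ (unexposed), nᵢ = n₁ᵢ+n₀ᵢ.
Stratum 1 (Low): n₁ = 128, n₀ = 230, n = 358; a·n₀/n = 101·230/358 = 64.8883; c·n₁/n = 59·128/358 = 21.0950
Stratum 2 (Middle): n₁ = 405, n₀ = 99, n = 504; a·n₀/n = 95·99/504 = 18.6607; c·n₁/n = 15·405/504 = 12.0536
Stratum 3 (High): n₁ = 277, n₀ = 310, n = 587; a·n₀/n = 176·310/587 = 92.9472; c·n₁/n = 81·277/587 = 38.2232
RR_MH = (64.8883 + 18.6607 + 92.9472) / (21.0950 + 12.0536 + 38.2232) = 176.4962 / 71.3717 = 2.47291

2.473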